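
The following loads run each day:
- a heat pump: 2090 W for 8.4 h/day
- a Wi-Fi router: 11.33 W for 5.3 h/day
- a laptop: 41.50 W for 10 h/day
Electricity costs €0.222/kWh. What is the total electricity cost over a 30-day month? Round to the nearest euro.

€120

heat pump: 2090 W × 8.4 h × 30 d = 526,680 Wh = 526.7 kWh
Wi-Fi router: 11.33 W × 5.3 h × 30 d = 1,801 Wh = 1.801 kWh
laptop: 41.50 W × 10 h × 30 d = 12,450 Wh = 12.45 kWh
Total energy = 526.7 + 1.801 + 12.45 = 540.9 kWh
Cost = 540.9 kWh × €0.222 = €120.09 ≈ €120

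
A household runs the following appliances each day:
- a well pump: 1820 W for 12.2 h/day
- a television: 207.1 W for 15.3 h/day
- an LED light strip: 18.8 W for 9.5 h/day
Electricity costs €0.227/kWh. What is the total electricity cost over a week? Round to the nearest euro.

€41

well pump: 1820 W × 12.2 h × 7 d = 155,428 Wh = 155.4 kWh
television: 207.1 W × 15.3 h × 7 d = 22,180 Wh = 22.18 kWh
LED light strip: 18.8 W × 9.5 h × 7 d = 1,250 Wh = 1.25 kWh
Total energy = 155.4 + 22.18 + 1.25 = 178.9 kWh
Cost = 178.9 kWh × €0.227 = €40.60 ≈ €41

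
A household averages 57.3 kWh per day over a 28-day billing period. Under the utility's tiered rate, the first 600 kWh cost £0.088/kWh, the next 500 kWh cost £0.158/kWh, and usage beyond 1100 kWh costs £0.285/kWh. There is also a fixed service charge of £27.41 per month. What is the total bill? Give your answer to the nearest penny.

Usage = 57.3 kWh/day × 28 days = 1604.4 kWh
First 600 kWh × £0.088 = £52.80
Next 500 kWh × £0.158 = £79.00
Remaining 504.4 kWh × £0.285 = £143.75
Energy charge = £275.55; + service £27.41 = £302.96

£302.96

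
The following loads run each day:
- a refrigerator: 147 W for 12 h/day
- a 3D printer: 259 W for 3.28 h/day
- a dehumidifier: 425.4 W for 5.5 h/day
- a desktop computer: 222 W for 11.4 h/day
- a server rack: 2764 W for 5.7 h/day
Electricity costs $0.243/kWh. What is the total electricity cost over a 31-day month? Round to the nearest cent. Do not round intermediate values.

$175.06

refrigerator: 147 W × 12 h × 31 d = 54,684 Wh = 54.68 kWh
3D printer: 259 W × 3.28 h × 31 d = 26,335 Wh = 26.34 kWh
dehumidifier: 425.4 W × 5.5 h × 31 d = 72,531 Wh = 72.53 kWh
desktop computer: 222 W × 11.4 h × 31 d = 78,455 Wh = 78.45 kWh
server rack: 2764 W × 5.7 h × 31 d = 488,399 Wh = 488.4 kWh
Total energy = 54.68 + 26.34 + 72.53 + 78.45 + 488.4 = 720.4 kWh
Cost = 720.4 kWh × $0.243 = $175.06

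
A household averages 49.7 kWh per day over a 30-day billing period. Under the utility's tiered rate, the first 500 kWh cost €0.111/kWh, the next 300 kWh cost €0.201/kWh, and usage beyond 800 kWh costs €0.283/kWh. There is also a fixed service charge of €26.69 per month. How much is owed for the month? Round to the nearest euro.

Usage = 49.7 kWh/day × 30 days = 1491 kWh
First 500 kWh × €0.111 = €55.50
Next 300 kWh × €0.201 = €60.30
Remaining 691 kWh × €0.283 = €195.55
Energy charge = €311.35; + service €26.69 = €338.04 ≈ €338

€338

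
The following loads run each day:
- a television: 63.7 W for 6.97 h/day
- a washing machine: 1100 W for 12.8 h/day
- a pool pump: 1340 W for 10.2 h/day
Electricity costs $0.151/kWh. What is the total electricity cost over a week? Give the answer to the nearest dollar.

$30

television: 63.7 W × 6.97 h × 7 d = 3,108 Wh = 3.108 kWh
washing machine: 1100 W × 12.8 h × 7 d = 98,560 Wh = 98.56 kWh
pool pump: 1340 W × 10.2 h × 7 d = 95,676 Wh = 95.68 kWh
Total energy = 3.108 + 98.56 + 95.68 = 197.3 kWh
Cost = 197.3 kWh × $0.151 = $29.80 ≈ $30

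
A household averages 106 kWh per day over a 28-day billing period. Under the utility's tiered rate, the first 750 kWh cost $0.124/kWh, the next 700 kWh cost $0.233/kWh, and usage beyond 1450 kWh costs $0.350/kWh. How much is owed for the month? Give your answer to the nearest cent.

Usage = 106 kWh/day × 28 days = 2968 kWh
First 750 kWh × $0.124 = $93.00
Next 700 kWh × $0.233 = $163.10
Remaining 1518 kWh × $0.350 = $531.30
Total = $787.40

$787.40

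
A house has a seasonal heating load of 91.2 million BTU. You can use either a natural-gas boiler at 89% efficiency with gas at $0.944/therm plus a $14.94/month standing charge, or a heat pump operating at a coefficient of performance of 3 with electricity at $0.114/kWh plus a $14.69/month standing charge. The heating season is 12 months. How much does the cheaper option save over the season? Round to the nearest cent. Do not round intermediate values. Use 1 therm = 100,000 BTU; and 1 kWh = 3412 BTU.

$45.37

Heat load = 91.2 × 10⁶ BTU = 91,200,000 BTU
Gas: input = 91,200,000 / 0.89 = 102,471,910 BTU = 1,025 therm → 1,025 × $0.944 = $967.33; + 12 × $14.94 standing = $1,146.61
Heat pump: 91,200,000 BTU / 3412 = 26,730 kWh heat; / 3 = 8,910 kWh in → × $0.114 = $1,015.71; + 12 × $14.69 standing = $1,191.99
Difference = |$1,146.61 − $1,191.99| = $45.37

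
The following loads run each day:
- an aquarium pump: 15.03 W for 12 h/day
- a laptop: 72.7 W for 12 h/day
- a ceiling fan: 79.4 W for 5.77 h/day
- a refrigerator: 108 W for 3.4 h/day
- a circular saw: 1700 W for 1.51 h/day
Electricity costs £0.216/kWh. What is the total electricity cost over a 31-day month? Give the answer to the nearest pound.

£30

aquarium pump: 15.03 W × 12 h × 31 d = 5,591 Wh = 5.591 kWh
laptop: 72.7 W × 12 h × 31 d = 27,044 Wh = 27.04 kWh
ceiling fan: 79.4 W × 5.77 h × 31 d = 14,202 Wh = 14.2 kWh
refrigerator: 108 W × 3.4 h × 31 d = 11,383 Wh = 11.38 kWh
circular saw: 1700 W × 1.51 h × 31 d = 79,577 Wh = 79.58 kWh
Total energy = 5.591 + 27.04 + 14.2 + 11.38 + 79.58 = 137.8 kWh
Cost = 137.8 kWh × £0.216 = £29.76 ≈ £30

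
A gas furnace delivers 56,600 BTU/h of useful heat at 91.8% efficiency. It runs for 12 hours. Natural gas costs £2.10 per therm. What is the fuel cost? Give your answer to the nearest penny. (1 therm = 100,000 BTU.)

Heat delivered = 56,600 BTU/h × 12 h = 679,200 BTU
Gas input = 679,200 / 0.918 = 739,869 BTU
= 739,869 / 100,000 = 7.399 therm
Cost = 7.399 × £2.10/therm = £15.54

£15.54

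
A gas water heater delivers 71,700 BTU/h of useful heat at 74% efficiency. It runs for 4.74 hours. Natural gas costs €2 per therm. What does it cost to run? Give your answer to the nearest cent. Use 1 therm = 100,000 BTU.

€9.19

Heat delivered = 71,700 BTU/h × 4.74 h = 339,858 BTU
Gas input = 339,858 / 0.74 = 459,268 BTU
= 459,268 / 100,000 = 4.593 therm
Cost = 4.593 × €2/therm = €9.19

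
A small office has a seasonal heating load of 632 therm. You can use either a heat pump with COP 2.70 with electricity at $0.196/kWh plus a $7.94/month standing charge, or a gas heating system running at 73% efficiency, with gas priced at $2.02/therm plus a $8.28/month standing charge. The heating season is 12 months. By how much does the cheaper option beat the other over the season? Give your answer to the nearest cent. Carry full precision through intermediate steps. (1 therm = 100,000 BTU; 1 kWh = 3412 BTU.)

Heat load = 632 therm × 100,000 = 63,200,000 BTU
Gas: input = 63,200,000 / 0.73 = 86,575,342 BTU = 865.8 therm → 865.8 × $2.02 = $1,748.82; + 12 × $8.28 standing = $1,848.18
Heat pump: 63,200,000 BTU / 3412 = 18,520 kWh heat; / 2.70 = 6,860 kWh in → × $0.196 = $1,344.62; + 12 × $7.94 standing = $1,439.90
Difference = |$1,848.18 − $1,439.90| = $408.28

$408.28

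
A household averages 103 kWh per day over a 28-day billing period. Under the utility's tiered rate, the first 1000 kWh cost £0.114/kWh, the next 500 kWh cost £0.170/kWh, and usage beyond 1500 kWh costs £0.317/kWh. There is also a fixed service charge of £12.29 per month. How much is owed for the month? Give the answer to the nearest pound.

Usage = 103 kWh/day × 28 days = 2884 kWh
First 1000 kWh × £0.114 = £114.00
Next 500 kWh × £0.170 = £85.00
Remaining 1384 kWh × £0.317 = £438.73
Energy charge = £637.73; + service £12.29 = £650.02 ≈ £650

£650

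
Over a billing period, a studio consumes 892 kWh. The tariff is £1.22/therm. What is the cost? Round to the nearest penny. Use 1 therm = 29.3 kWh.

£37.14

892 kWh × (0.03413 therm/kWh) = 30.44 therm
Cost = 30.44 therm × £1.22/therm = £37.14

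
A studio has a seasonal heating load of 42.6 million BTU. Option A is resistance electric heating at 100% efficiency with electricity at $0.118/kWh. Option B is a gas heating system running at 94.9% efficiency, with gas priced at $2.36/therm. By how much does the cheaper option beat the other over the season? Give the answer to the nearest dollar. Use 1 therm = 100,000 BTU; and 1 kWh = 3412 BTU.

Heat load = 42.6 × 10⁶ BTU = 42,600,000 BTU
Gas: input = 42,600,000 / 0.949 = 44,889,357 BTU = 448.9 therm → 448.9 × $2.36 = $1,059.39
Electric: 42,600,000 BTU / 3412 = 12,490 kWh → × $0.118 = $1,473.27
Difference = |$1,059.39 − $1,473.27| = $413.88 ≈ $414

$414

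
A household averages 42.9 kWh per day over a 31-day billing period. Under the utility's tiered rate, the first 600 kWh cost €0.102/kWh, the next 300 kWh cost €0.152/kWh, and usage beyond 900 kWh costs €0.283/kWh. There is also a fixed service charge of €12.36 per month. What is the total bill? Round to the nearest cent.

€240.82

Usage = 42.9 kWh/day × 31 days = 1329.9 kWh
First 600 kWh × €0.102 = €61.20
Next 300 kWh × €0.152 = €45.60
Remaining 429.9 kWh × €0.283 = €121.66
Energy charge = €228.46; + service €12.36 = €240.82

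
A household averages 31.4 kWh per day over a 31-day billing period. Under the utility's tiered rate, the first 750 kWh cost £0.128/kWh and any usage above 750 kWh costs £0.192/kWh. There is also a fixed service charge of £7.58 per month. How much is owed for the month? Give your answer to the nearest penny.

£146.47

Usage = 31.4 kWh/day × 31 days = 973.4 kWh
First 750 kWh × £0.128 = £96.00
Remaining 223.4 kWh × £0.192 = £42.89
Energy charge = £138.89; + service £7.58 = £146.47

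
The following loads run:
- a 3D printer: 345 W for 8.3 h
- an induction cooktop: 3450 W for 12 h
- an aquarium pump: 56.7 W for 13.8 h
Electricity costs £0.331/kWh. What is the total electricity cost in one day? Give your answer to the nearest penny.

£14.91

3D printer: 345 W × 8.3 h = 2,864 Wh = 2.864 kWh
induction cooktop: 3450 W × 12 h = 41,400 Wh = 41.4 kWh
aquarium pump: 56.7 W × 13.8 h = 782 Wh = 0.7825 kWh
Total energy = 2.864 + 41.4 + 0.7825 = 45.05 kWh
Cost = 45.05 kWh × £0.331 = £14.91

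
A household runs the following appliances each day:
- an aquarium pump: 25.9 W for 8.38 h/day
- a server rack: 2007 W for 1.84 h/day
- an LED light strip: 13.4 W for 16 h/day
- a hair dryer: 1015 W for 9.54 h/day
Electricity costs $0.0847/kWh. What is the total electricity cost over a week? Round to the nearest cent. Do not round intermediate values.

$8.19

aquarium pump: 25.9 W × 8.38 h × 7 d = 1,519 Wh = 1.519 kWh
server rack: 2007 W × 1.84 h × 7 d = 25,850 Wh = 25.85 kWh
LED light strip: 13.4 W × 16 h × 7 d = 1,501 Wh = 1.501 kWh
hair dryer: 1015 W × 9.54 h × 7 d = 67,782 Wh = 67.78 kWh
Total energy = 1.519 + 25.85 + 1.501 + 67.78 = 96.65 kWh
Cost = 96.65 kWh × $0.0847 = $8.19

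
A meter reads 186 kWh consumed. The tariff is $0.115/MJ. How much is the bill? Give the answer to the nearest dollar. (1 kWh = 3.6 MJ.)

186 kWh × (3.6 MJ/kWh) = 669.6 MJ
Cost = 669.6 MJ × $0.115/MJ = $77.00

$77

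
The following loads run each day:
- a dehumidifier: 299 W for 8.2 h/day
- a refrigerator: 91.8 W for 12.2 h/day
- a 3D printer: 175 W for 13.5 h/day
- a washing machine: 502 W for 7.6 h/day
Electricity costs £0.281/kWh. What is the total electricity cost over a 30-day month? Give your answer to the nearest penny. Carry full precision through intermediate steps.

dehumidifier: 299 W × 8.2 h × 30 d = 73,554 Wh = 73.55 kWh
refrigerator: 91.8 W × 12.2 h × 30 d = 33,599 Wh = 33.6 kWh
3D printer: 175 W × 13.5 h × 30 d = 70,875 Wh = 70.88 kWh
washing machine: 502 W × 7.6 h × 30 d = 114,456 Wh = 114.5 kWh
Total energy = 73.55 + 33.6 + 70.88 + 114.5 = 292.5 kWh
Cost = 292.5 kWh × £0.281 = £82.19

£82.19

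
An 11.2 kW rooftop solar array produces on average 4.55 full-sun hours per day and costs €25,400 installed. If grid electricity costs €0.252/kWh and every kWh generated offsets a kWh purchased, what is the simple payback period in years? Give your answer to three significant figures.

5.42 years

Daily generation = 11.2 kW × 4.55 h = 50.96 kWh
Annual generation = 50.96 × 365 = 18600 kWh
Annual savings = 18600 × €0.252 = €4,687.30
Payback = €25,400 / €4,687.30 = 5.42 years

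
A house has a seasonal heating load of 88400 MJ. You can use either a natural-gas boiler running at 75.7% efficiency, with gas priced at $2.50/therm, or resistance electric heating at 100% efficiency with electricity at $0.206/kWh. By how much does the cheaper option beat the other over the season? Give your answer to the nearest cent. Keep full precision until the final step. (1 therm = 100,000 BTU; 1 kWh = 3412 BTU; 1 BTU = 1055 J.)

Heat load = 88400 MJ = 88,400,000,000 J / 1055 = 83,791,469 BTU
Gas: input = 83,791,469 / 0.757 = 110,688,863 BTU = 1,107 therm → 1,107 × $2.50 = $2,767.22
Electric: 83,791,469 BTU / 3412 = 24,560 kWh → × $0.206 = $5,058.92
Difference = |$2,767.22 − $5,058.92| = $2,291.70

$2291.70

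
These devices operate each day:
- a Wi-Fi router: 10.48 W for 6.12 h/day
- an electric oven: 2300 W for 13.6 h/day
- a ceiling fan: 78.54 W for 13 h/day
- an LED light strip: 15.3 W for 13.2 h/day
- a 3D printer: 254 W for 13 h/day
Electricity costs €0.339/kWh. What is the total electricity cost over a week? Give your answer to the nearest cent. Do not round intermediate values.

€85.12

Wi-Fi router: 10.48 W × 6.12 h × 7 d = 449 Wh = 0.449 kWh
electric oven: 2300 W × 13.6 h × 7 d = 218,960 Wh = 219 kWh
ceiling fan: 78.54 W × 13 h × 7 d = 7,147 Wh = 7.147 kWh
LED light strip: 15.3 W × 13.2 h × 7 d = 1,414 Wh = 1.414 kWh
3D printer: 254 W × 13 h × 7 d = 23,114 Wh = 23.11 kWh
Total energy = 0.449 + 219 + 7.147 + 1.414 + 23.11 = 251.1 kWh
Cost = 251.1 kWh × €0.339 = €85.12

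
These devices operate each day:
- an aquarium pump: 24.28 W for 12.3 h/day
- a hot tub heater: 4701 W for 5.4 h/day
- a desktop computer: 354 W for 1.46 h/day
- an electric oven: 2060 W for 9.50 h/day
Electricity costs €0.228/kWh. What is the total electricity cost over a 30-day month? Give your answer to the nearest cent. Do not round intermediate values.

aquarium pump: 24.28 W × 12.3 h × 30 d = 8,959 Wh = 8.959 kWh
hot tub heater: 4701 W × 5.4 h × 30 d = 761,562 Wh = 761.6 kWh
desktop computer: 354 W × 1.46 h × 30 d = 15,505 Wh = 15.51 kWh
electric oven: 2060 W × 9.50 h × 30 d = 587,100 Wh = 587.1 kWh
Total energy = 8.959 + 761.6 + 15.51 + 587.1 = 1,373 kWh
Cost = 1,373 kWh × €0.228 = €313.07

€313.07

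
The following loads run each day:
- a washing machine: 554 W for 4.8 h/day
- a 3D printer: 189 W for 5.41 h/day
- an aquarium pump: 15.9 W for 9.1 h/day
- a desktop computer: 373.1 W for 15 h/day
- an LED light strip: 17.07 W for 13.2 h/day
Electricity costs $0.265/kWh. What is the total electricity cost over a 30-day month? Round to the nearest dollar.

washing machine: 554 W × 4.8 h × 30 d = 79,776 Wh = 79.78 kWh
3D printer: 189 W × 5.41 h × 30 d = 30,675 Wh = 30.67 kWh
aquarium pump: 15.9 W × 9.1 h × 30 d = 4,341 Wh = 4.341 kWh
desktop computer: 373.1 W × 15 h × 30 d = 167,895 Wh = 167.9 kWh
LED light strip: 17.07 W × 13.2 h × 30 d = 6,760 Wh = 6.76 kWh
Total energy = 79.78 + 30.67 + 4.341 + 167.9 + 6.76 = 289.4 kWh
Cost = 289.4 kWh × $0.265 = $76.70 ≈ $77

$77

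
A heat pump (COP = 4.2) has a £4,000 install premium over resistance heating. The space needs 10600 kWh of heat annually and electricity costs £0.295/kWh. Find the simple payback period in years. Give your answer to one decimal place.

1.7 years

Resistance: 10600 kWh × £0.295 = £3,127.00/yr
Heat pump: 10600 / 4.2 = 2524 kWh in → × £0.295 = £744.52/yr
Annual savings = £2,382.48
Payback = £4,000 / £2,382.48 = 1.68 years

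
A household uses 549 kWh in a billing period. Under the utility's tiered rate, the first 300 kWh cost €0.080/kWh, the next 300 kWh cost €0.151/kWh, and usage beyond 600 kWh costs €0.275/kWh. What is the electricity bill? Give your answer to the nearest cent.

€61.60

First 300 kWh × €0.080 = €24.00
Next 249 kWh × €0.151 = €37.60
Remaining tier: 0 kWh (not reached)
Total = €61.60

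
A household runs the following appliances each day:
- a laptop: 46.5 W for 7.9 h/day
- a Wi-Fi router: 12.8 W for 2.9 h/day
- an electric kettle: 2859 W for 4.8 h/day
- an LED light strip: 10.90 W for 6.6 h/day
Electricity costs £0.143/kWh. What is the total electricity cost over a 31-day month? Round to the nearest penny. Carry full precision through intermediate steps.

laptop: 46.5 W × 7.9 h × 31 d = 11,388 Wh = 11.39 kWh
Wi-Fi router: 12.8 W × 2.9 h × 31 d = 1,151 Wh = 1.151 kWh
electric kettle: 2859 W × 4.8 h × 31 d = 425,419 Wh = 425.4 kWh
LED light strip: 10.90 W × 6.6 h × 31 d = 2,230 Wh = 2.23 kWh
Total energy = 11.39 + 1.151 + 425.4 + 2.23 = 440.2 kWh
Cost = 440.2 kWh × £0.143 = £62.95

£62.95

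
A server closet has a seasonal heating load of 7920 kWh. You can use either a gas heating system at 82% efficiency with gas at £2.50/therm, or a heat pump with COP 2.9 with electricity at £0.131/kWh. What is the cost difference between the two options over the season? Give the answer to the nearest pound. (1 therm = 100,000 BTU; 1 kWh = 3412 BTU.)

Heat load = 7920 kWh × 3412 = 27,023,040 BTU
Gas: input = 27,023,040 / 0.820 = 32,954,927 BTU = 329.5 therm → 329.5 × £2.50 = £823.87
Heat pump: 27,023,040 BTU / 3412 = 7,920 kWh heat; / 2.9 = 2,731 kWh in → × £0.131 = £357.77
Difference = |£823.87 − £357.77| = £466.11 ≈ £466

£466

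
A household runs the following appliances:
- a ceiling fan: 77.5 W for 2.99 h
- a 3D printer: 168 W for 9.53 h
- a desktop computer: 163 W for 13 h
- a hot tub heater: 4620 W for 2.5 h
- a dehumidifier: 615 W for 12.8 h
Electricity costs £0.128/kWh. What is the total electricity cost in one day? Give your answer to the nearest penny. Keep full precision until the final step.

ceiling fan: 77.5 W × 2.99 h = 232 Wh = 0.2317 kWh
3D printer: 168 W × 9.53 h = 1,601 Wh = 1.601 kWh
desktop computer: 163 W × 13 h = 2,119 Wh = 2.119 kWh
hot tub heater: 4620 W × 2.5 h = 11,550 Wh = 11.55 kWh
dehumidifier: 615 W × 12.8 h = 7,872 Wh = 7.872 kWh
Total energy = 0.2317 + 1.601 + 2.119 + 11.55 + 7.872 = 23.37 kWh
Cost = 23.37 kWh × £0.128 = £2.99

£2.99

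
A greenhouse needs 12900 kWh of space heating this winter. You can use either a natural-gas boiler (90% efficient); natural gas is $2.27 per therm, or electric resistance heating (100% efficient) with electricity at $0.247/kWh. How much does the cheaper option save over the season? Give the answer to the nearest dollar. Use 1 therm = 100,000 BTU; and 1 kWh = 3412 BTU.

Heat load = 12900 kWh × 3412 = 44,014,800 BTU
Gas: input = 44,014,800 / 0.900 = 48,905,333 BTU = 489.1 therm → 489.1 × $2.27 = $1,110.15
Electric: 44,014,800 BTU / 3412 = 12,900 kWh → × $0.247 = $3,186.30
Difference = |$1,110.15 − $3,186.30| = $2,076.15 ≈ $2076

$2076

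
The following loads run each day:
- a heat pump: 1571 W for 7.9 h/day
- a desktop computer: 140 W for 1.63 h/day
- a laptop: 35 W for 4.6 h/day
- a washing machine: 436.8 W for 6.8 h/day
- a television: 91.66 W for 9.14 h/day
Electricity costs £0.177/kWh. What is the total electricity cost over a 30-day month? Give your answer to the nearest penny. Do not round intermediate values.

heat pump: 1571 W × 7.9 h × 30 d = 372,327 Wh = 372.3 kWh
desktop computer: 140 W × 1.63 h × 30 d = 6,846 Wh = 6.846 kWh
laptop: 35 W × 4.6 h × 30 d = 4,830 Wh = 4.83 kWh
washing machine: 436.8 W × 6.8 h × 30 d = 89,107 Wh = 89.11 kWh
television: 91.66 W × 9.14 h × 30 d = 25,133 Wh = 25.13 kWh
Total energy = 372.3 + 6.846 + 4.83 + 89.11 + 25.13 = 498.2 kWh
Cost = 498.2 kWh × £0.177 = £88.19

£88.19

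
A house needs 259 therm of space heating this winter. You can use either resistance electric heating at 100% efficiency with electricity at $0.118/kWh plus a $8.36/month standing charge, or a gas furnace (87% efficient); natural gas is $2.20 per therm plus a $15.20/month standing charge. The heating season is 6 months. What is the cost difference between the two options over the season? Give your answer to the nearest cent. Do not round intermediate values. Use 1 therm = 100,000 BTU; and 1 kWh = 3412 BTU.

Heat load = 259 therm × 100,000 = 25,900,000 BTU
Gas: input = 25,900,000 / 0.87 = 29,770,115 BTU = 297.7 therm → 297.7 × $2.20 = $654.94; + 6 × $15.20 standing = $746.14
Electric: 25,900,000 BTU / 3412 = 7,591 kWh → × $0.118 = $895.72; + 6 × $8.36 standing = $945.88
Difference = |$746.14 − $945.88| = $199.74

$199.74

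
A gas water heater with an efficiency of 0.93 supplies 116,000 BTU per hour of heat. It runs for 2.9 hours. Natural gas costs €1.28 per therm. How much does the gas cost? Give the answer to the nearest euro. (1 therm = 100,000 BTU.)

€5

Heat delivered = 116,000 BTU/h × 2.9 h = 336,400 BTU
Gas input = 336,400 / 0.93 = 361,720 BTU
= 361,720 / 100,000 = 3.617 therm
Cost = 3.617 × €1.28/therm = €4.63 ≈ €5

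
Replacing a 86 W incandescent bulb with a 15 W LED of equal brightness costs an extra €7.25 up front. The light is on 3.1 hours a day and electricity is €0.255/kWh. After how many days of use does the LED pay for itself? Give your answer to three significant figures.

129 days

Power saved = 86 − 15 = 71 W
Daily energy saved = 71 W × 3.1 h = 220.1 Wh = 0.2201 kWh
Daily savings = 0.2201 × €0.255 = €0.0561
Payback = €7.25 / €0.0561 per day = 129.2 days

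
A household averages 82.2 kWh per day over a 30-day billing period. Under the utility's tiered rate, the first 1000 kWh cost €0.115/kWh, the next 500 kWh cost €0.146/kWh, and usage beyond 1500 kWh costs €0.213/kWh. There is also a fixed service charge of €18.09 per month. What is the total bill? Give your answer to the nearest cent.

€411.85

Usage = 82.2 kWh/day × 30 days = 2466 kWh
First 1000 kWh × €0.115 = €115.00
Next 500 kWh × €0.146 = €73.00
Remaining 966 kWh × €0.213 = €205.76
Energy charge = €393.76; + service €18.09 = €411.85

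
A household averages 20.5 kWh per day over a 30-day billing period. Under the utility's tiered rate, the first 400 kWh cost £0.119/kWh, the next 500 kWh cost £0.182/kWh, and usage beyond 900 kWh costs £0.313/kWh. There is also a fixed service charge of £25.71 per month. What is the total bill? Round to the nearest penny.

£112.44

Usage = 20.5 kWh/day × 30 days = 615 kWh
First 400 kWh × £0.119 = £47.60
Next 215 kWh × £0.182 = £39.13
Remaining tier: 0 kWh (not reached)
Energy charge = £86.73; + service £25.71 = £112.44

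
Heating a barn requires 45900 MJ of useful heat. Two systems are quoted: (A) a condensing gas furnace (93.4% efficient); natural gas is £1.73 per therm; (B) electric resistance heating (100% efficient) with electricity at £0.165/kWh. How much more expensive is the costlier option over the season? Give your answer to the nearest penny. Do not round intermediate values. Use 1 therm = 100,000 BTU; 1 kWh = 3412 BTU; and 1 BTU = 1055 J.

Heat load = 45900 MJ = 45,900,000,000 J / 1055 = 43,507,109 BTU
Gas: input = 43,507,109 / 0.934 = 46,581,487 BTU = 465.8 therm → 465.8 × £1.73 = £805.86
Electric: 43,507,109 BTU / 3412 = 12,750 kWh → × £0.165 = £2,103.95
Difference = |£805.86 − £2,103.95| = £1,298.09

£1298.09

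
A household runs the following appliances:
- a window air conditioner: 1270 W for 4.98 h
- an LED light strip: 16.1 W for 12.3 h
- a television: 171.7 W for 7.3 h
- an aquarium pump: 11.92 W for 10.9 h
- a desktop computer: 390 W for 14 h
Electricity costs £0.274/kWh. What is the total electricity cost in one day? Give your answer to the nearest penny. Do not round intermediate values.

window air conditioner: 1270 W × 4.98 h = 6,325 Wh = 6.325 kWh
LED light strip: 16.1 W × 12.3 h = 198 Wh = 0.198 kWh
television: 171.7 W × 7.3 h = 1,253 Wh = 1.253 kWh
aquarium pump: 11.92 W × 10.9 h = 130 Wh = 0.1299 kWh
desktop computer: 390 W × 14 h = 5,460 Wh = 5.46 kWh
Total energy = 6.325 + 0.198 + 1.253 + 0.1299 + 5.46 = 13.37 kWh
Cost = 13.37 kWh × £0.274 = £3.66

£3.66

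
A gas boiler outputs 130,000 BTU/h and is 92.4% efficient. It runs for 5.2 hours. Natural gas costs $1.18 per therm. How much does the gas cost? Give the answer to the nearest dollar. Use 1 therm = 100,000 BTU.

Heat delivered = 130,000 BTU/h × 5.2 h = 676,000 BTU
Gas input = 676,000 / 0.924 = 731,602 BTU
= 731,602 / 100,000 = 7.316 therm
Cost = 7.316 × $1.18/therm = $8.63 ≈ $9

$9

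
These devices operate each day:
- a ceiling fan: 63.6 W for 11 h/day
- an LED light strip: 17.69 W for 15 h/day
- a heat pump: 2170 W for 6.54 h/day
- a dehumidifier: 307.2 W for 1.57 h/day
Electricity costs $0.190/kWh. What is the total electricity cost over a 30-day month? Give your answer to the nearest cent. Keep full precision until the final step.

$89.14

ceiling fan: 63.6 W × 11 h × 30 d = 20,988 Wh = 20.99 kWh
LED light strip: 17.69 W × 15 h × 30 d = 7,961 Wh = 7.961 kWh
heat pump: 2170 W × 6.54 h × 30 d = 425,754 Wh = 425.8 kWh
dehumidifier: 307.2 W × 1.57 h × 30 d = 14,469 Wh = 14.47 kWh
Total energy = 20.99 + 7.961 + 425.8 + 14.47 = 469.2 kWh
Cost = 469.2 kWh × $0.190 = $89.14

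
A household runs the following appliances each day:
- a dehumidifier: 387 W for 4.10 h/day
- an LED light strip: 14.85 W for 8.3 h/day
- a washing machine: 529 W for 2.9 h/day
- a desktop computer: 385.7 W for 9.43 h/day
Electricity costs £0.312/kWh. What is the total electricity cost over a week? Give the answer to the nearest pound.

£15

dehumidifier: 387 W × 4.10 h × 7 d = 11,107 Wh = 11.11 kWh
LED light strip: 14.85 W × 8.3 h × 7 d = 863 Wh = 0.8628 kWh
washing machine: 529 W × 2.9 h × 7 d = 10,739 Wh = 10.74 kWh
desktop computer: 385.7 W × 9.43 h × 7 d = 25,460 Wh = 25.46 kWh
Total energy = 11.11 + 0.8628 + 10.74 + 25.46 = 48.17 kWh
Cost = 48.17 kWh × £0.312 = £15.03 ≈ £15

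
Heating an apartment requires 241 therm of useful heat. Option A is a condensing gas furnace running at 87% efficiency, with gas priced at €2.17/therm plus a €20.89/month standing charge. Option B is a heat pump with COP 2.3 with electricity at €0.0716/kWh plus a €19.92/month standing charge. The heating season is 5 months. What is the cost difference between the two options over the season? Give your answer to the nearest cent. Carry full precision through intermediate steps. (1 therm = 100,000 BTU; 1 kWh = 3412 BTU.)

Heat load = 241 therm × 100,000 = 24,100,000 BTU
Gas: input = 24,100,000 / 0.870 = 27,701,149 BTU = 277 therm → 277 × €2.17 = €601.11; + 5 × €20.89 standing = €705.56
Heat pump: 24,100,000 BTU / 3412 = 7,063 kWh heat; / 2.3 = 3,071 kWh in → × €0.0716 = €219.88; + 5 × €19.92 standing = €319.48
Difference = |€705.56 − €319.48| = €386.08

€386.08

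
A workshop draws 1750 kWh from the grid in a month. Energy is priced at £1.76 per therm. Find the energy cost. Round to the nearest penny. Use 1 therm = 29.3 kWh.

1750 kWh × (0.03413 therm/kWh) = 59.73 therm
Cost = 59.73 therm × £1.76/therm = £105.12

£105.12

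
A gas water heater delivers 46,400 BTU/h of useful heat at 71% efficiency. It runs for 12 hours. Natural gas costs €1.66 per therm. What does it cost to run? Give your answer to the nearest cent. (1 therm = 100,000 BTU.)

Heat delivered = 46,400 BTU/h × 12 h = 556,800 BTU
Gas input = 556,800 / 0.71 = 784,225 BTU
= 784,225 / 100,000 = 7.842 therm
Cost = 7.842 × €1.66/therm = €13.02

€13.02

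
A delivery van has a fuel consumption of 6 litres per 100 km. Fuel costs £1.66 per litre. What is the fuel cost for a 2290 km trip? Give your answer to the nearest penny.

Fuel = 6 L/100 km × 2290 km / 100 = 137.4 L
Cost = 137.4 L × £1.66/L = £228.08

£228.08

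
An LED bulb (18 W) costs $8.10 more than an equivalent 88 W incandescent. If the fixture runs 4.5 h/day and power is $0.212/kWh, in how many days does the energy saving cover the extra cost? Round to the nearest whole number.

121 days

Power saved = 88 − 18 = 70 W
Daily energy saved = 70 W × 4.5 h = 315 Wh = 0.315 kWh
Daily savings = 0.315 × $0.212 = $0.0668
Payback = $8.10 / $0.0668 per day = 121.3 days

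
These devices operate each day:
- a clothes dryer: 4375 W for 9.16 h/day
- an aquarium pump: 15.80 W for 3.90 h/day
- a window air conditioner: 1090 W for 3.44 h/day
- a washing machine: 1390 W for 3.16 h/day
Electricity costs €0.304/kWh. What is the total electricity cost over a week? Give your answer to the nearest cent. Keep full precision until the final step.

clothes dryer: 4375 W × 9.16 h × 7 d = 280,525 Wh = 280.5 kWh
aquarium pump: 15.80 W × 3.90 h × 7 d = 431 Wh = 0.4313 kWh
window air conditioner: 1090 W × 3.44 h × 7 d = 26,247 Wh = 26.25 kWh
washing machine: 1390 W × 3.16 h × 7 d = 30,747 Wh = 30.75 kWh
Total energy = 280.5 + 0.4313 + 26.25 + 30.75 = 338 kWh
Cost = 338 kWh × €0.304 = €102.74

€102.74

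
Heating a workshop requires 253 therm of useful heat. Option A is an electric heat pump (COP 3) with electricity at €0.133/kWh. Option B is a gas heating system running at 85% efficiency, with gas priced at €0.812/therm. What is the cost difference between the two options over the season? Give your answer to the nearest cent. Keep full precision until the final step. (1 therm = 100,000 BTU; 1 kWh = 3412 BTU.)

Heat load = 253 therm × 100,000 = 25,300,000 BTU
Gas: input = 25,300,000 / 0.85 = 29,764,706 BTU = 297.6 therm → 297.6 × €0.812 = €241.69
Heat pump: 25,300,000 BTU / 3412 = 7,415 kWh heat; / 3 = 2,472 kWh in → × €0.133 = €328.73
Difference = |€241.69 − €328.73| = €87.04

€87.04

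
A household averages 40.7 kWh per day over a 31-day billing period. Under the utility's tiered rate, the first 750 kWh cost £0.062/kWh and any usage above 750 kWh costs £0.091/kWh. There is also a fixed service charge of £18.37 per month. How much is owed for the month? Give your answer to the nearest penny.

Usage = 40.7 kWh/day × 31 days = 1261.7 kWh
First 750 kWh × £0.062 = £46.50
Remaining 511.7 kWh × £0.091 = £46.56
Energy charge = £93.06; + service £18.37 = £111.43

£111.43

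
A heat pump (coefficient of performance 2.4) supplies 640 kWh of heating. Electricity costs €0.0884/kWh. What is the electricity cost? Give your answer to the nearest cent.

€23.57

Electrical input = 640 kWh / 2.4 = 266.7 kWh
Cost = 266.7 × €0.0884/kWh = €23.57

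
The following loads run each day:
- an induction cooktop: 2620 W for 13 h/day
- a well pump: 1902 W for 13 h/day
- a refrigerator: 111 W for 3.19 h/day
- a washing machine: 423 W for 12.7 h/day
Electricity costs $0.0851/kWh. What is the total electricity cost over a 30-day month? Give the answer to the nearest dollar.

induction cooktop: 2620 W × 13 h × 30 d = 1,021,800 Wh = 1,022 kWh
well pump: 1902 W × 13 h × 30 d = 741,780 Wh = 741.8 kWh
refrigerator: 111 W × 3.19 h × 30 d = 10,623 Wh = 10.62 kWh
washing machine: 423 W × 12.7 h × 30 d = 161,163 Wh = 161.2 kWh
Total energy = 1,022 + 741.8 + 10.62 + 161.2 = 1,935 kWh
Cost = 1,935 kWh × $0.0851 = $164.70 ≈ $165

$165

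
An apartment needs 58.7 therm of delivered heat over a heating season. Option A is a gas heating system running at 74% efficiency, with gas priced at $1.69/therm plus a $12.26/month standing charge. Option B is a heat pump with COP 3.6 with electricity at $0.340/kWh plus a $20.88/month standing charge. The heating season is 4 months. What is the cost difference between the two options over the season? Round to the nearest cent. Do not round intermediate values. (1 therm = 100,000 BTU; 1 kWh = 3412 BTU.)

$62.90

Heat load = 58.7 therm × 100,000 = 5,870,000 BTU
Gas: input = 5,870,000 / 0.74 = 7,932,432 BTU = 79.32 therm → 79.32 × $1.69 = $134.06; + 4 × $12.26 standing = $183.10
Heat pump: 5,870,000 BTU / 3412 = 1,720 kWh heat; / 3.6 = 477.9 kWh in → × $0.340 = $162.48; + 4 × $20.88 standing = $246.00
Difference = |$183.10 − $246.00| = $62.90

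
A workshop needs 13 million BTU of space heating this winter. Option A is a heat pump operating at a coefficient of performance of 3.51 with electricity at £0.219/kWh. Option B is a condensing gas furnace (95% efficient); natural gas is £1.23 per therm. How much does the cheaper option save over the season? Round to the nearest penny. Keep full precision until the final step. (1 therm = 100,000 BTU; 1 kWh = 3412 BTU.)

£69.41

Heat load = 13 × 10⁶ BTU = 13,000,000 BTU
Gas: input = 13,000,000 / 0.95 = 13,684,211 BTU = 136.8 therm → 136.8 × £1.23 = £168.32
Heat pump: 13,000,000 BTU / 3412 = 3,810 kWh heat; / 3.51 = 1,085 kWh in → × £0.219 = £237.72
Difference = |£168.32 − £237.72| = £69.41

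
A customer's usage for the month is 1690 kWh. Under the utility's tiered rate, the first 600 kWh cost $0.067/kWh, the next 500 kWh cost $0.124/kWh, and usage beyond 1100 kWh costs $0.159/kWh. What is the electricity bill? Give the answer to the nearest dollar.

First 600 kWh × $0.067 = $40.20
Next 500 kWh × $0.124 = $62.00
Remaining 590 kWh × $0.159 = $93.81
Total = $196.01 ≈ $196

$196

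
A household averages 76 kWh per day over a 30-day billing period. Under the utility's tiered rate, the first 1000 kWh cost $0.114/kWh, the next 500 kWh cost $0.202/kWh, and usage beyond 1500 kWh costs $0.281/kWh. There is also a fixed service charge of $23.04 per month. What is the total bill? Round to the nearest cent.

Usage = 76 kWh/day × 30 days = 2280 kWh
First 1000 kWh × $0.114 = $114.00
Next 500 kWh × $0.202 = $101.00
Remaining 780 kWh × $0.281 = $219.18
Energy charge = $434.18; + service $23.04 = $457.22

$457.22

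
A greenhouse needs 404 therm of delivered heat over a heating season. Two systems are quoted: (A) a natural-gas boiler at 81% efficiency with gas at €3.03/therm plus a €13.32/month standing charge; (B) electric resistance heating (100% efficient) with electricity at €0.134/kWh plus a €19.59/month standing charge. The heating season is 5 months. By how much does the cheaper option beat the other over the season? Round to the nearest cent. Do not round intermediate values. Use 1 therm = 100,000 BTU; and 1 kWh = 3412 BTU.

Heat load = 404 therm × 100,000 = 40,400,000 BTU
Gas: input = 40,400,000 / 0.81 = 49,876,543 BTU = 498.8 therm → 498.8 × €3.03 = €1,511.26; + 5 × €13.32 standing = €1,577.86
Electric: 40,400,000 BTU / 3412 = 11,840 kWh → × €0.134 = €1,586.64; + 5 × €19.59 standing = €1,684.59
Difference = |€1,577.86 − €1,684.59| = €106.73

€106.73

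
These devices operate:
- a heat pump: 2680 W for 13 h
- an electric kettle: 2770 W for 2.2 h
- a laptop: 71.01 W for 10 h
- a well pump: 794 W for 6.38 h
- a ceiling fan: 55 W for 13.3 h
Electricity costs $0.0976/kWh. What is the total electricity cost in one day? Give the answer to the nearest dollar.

heat pump: 2680 W × 13 h = 34,840 Wh = 34.84 kWh
electric kettle: 2770 W × 2.2 h = 6,094 Wh = 6.094 kWh
laptop: 71.01 W × 10 h = 710 Wh = 0.7101 kWh
well pump: 794 W × 6.38 h = 5,066 Wh = 5.066 kWh
ceiling fan: 55 W × 13.3 h = 732 Wh = 0.7315 kWh
Total energy = 34.84 + 6.094 + 0.7101 + 5.066 + 0.7315 = 47.44 kWh
Cost = 47.44 kWh × $0.0976 = $4.63 ≈ $5

$5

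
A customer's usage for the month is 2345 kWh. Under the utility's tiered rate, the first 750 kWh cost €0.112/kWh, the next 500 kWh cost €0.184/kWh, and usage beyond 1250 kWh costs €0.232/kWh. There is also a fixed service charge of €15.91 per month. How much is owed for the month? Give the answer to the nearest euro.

First 750 kWh × €0.112 = €84.00
Next 500 kWh × €0.184 = €92.00
Remaining 1095 kWh × €0.232 = €254.04
Energy charge = €430.04; + service €15.91 = €445.95 ≈ €446

€446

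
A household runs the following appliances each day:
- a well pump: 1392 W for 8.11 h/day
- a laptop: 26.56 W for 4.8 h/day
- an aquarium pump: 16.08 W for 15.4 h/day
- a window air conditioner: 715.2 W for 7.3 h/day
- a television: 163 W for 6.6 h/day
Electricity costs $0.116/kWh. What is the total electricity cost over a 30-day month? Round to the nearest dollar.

$63

well pump: 1392 W × 8.11 h × 30 d = 338,674 Wh = 338.7 kWh
laptop: 26.56 W × 4.8 h × 30 d = 3,825 Wh = 3.825 kWh
aquarium pump: 16.08 W × 15.4 h × 30 d = 7,429 Wh = 7.429 kWh
window air conditioner: 715.2 W × 7.3 h × 30 d = 156,629 Wh = 156.6 kWh
television: 163 W × 6.6 h × 30 d = 32,274 Wh = 32.27 kWh
Total energy = 338.7 + 3.825 + 7.429 + 156.6 + 32.27 = 538.8 kWh
Cost = 538.8 kWh × $0.116 = $62.50 ≈ $63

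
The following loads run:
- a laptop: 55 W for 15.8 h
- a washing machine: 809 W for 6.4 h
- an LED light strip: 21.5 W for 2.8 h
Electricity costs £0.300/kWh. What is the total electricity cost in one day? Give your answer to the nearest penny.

£1.83

laptop: 55 W × 15.8 h = 869 Wh = 0.869 kWh
washing machine: 809 W × 6.4 h = 5,178 Wh = 5.178 kWh
LED light strip: 21.5 W × 2.8 h = 60 Wh = 0.0602 kWh
Total energy = 0.869 + 5.178 + 0.0602 = 6.107 kWh
Cost = 6.107 kWh × £0.300 = £1.83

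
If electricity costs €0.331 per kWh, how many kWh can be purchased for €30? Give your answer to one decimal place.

€30 / €0.331 per kWh = 90.63 kWh

90.6 kWh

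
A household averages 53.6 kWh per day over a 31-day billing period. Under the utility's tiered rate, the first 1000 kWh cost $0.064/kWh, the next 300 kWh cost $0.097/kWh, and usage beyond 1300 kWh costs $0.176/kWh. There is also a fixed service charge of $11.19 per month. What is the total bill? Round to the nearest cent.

Usage = 53.6 kWh/day × 31 days = 1661.6 kWh
First 1000 kWh × $0.064 = $64.00
Next 300 kWh × $0.097 = $29.10
Remaining 361.6 kWh × $0.176 = $63.64
Energy charge = $156.74; + service $11.19 = $167.93

$167.93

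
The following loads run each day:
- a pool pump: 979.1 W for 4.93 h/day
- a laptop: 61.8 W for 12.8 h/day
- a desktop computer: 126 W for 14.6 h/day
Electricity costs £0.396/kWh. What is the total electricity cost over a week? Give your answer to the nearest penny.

pool pump: 979.1 W × 4.93 h × 7 d = 33,789 Wh = 33.79 kWh
laptop: 61.8 W × 12.8 h × 7 d = 5,537 Wh = 5.537 kWh
desktop computer: 126 W × 14.6 h × 7 d = 12,877 Wh = 12.88 kWh
Total energy = 33.79 + 5.537 + 12.88 = 52.2 kWh
Cost = 52.2 kWh × £0.396 = £20.67

£20.67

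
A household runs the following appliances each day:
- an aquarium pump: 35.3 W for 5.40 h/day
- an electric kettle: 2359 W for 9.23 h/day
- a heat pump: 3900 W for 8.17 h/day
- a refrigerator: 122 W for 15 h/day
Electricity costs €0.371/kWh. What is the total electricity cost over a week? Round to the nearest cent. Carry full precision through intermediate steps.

€144.54

aquarium pump: 35.3 W × 5.40 h × 7 d = 1,334 Wh = 1.334 kWh
electric kettle: 2359 W × 9.23 h × 7 d = 152,415 Wh = 152.4 kWh
heat pump: 3900 W × 8.17 h × 7 d = 223,041 Wh = 223 kWh
refrigerator: 122 W × 15 h × 7 d = 12,810 Wh = 12.81 kWh
Total energy = 1.334 + 152.4 + 223 + 12.81 = 389.6 kWh
Cost = 389.6 kWh × €0.371 = €144.54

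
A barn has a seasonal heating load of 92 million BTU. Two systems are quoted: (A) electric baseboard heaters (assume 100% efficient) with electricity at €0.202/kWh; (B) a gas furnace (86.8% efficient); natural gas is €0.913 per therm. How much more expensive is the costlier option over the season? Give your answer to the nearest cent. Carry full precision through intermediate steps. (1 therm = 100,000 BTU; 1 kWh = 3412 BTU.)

Heat load = 92 × 10⁶ BTU = 92,000,000 BTU
Gas: input = 92,000,000 / 0.868 = 105,990,783 BTU = 1,060 therm → 1,060 × €0.913 = €967.70
Electric: 92,000,000 BTU / 3412 = 26,960 kWh → × €0.202 = €5,446.66
Difference = |€967.70 − €5,446.66| = €4,478.96

€4478.96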